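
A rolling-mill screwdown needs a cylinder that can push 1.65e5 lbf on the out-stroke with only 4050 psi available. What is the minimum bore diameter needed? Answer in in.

D ≈ 7.20 in

Extension force acts on the full piston face: F = P × (π/4)D².
D = √(4F / (πP)) = √(4 × 1.65e5 lbf / (π × 4050 psi))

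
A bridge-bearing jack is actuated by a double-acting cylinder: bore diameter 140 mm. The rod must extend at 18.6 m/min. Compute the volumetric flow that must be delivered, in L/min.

Q ≈ 286 L/min

Cap-side area A_cap = π/4 × (140 mm)² = 15390 mm^2
Q = A × v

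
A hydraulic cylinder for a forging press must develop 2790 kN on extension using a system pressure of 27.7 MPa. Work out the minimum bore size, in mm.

Extension force acts on the full piston face: F = P × (π/4)D².
D = √(4F / (πP)) = √(4 × 2790 kN / (π × 27.7 MPa))

D ≈ 358 mm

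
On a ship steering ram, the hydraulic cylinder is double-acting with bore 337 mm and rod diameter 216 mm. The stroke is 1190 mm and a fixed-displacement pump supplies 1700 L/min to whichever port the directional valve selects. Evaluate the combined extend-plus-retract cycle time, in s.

Cap-side area A_cap = π/4 × (337 mm)² = 89200 mm^2
Rod-side annular area A_ann = π/4 × (337² − 216²) = 52550 mm^2
t_ext = A_cap·L/Q = 3.746 s
t_ret = A_ann·L/Q = 2.207 s
t_cycle = t_ext + t_ret

t ≈ 5.95 s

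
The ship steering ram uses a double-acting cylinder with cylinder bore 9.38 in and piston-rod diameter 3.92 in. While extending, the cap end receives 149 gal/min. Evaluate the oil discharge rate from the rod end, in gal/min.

Q_out ≈ 123 gal/min

Cap-side area A_cap = π/4 × (9.38 in)² = 69.10 in^2
Rod-side annular area A_ann = π/4 × (9.38² − 3.92²) = 57.03 in^2
Piston speed v = Q_in/A_cap; rod-end outflow Q_out = v × A_ann = Q_in × A_ann/A_cap.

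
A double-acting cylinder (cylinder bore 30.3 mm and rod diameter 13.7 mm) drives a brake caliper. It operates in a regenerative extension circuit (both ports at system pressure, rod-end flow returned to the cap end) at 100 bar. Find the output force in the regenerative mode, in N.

F ≈ 1470 N

With equal pressure on both faces, forces on the annular region cancel; the net push is pressure × rod cross-section.
Rod cross-section A_rod = π/4 × (13.7 mm)² = 147.4 mm^2
F = P × A_rod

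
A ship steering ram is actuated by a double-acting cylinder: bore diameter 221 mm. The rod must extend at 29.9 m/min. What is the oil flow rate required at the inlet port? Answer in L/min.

Cap-side area A_cap = π/4 × (221 mm)² = 38360 mm^2
Q = A × v

Q ≈ 1150 L/min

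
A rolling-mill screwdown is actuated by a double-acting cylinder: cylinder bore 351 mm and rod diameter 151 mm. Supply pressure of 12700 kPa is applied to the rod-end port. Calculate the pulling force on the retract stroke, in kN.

F ≈ 1000 kN

Rod-side annular area A_ann = π/4 × (351² − 151²) = 78850 mm^2
On retraction the pressure acts on the annular area (bore minus rod).
F = P × A_ann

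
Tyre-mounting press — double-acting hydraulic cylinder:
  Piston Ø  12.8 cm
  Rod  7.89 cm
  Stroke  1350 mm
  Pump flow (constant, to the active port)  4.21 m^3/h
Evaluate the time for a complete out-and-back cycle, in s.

t ≈ 24.1 s

Cap-side area A_cap = π/4 × (12.8 cm)² = 128.7 cm^2
Rod-side annular area A_ann = π/4 × (12.8² − 7.89²) = 79.79 cm^2
t_ext = A_cap·L/Q = 14.85 s
t_ret = A_ann·L/Q = 9.211 s
t_cycle = t_ext + t_ret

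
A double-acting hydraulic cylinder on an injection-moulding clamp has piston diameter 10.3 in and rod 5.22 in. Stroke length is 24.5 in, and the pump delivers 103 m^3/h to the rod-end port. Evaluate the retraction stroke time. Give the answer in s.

Rod-side annular area A_ann = π/4 × (10.3² − 5.22²) = 61.92 in^2
Swept volume V = A × L; t = V / Q = A·L / Q

t ≈ 0.869 s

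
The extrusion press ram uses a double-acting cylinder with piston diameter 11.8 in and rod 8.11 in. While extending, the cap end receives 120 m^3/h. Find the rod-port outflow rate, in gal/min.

Cap-side area A_cap = π/4 × (11.8 in)² = 109.4 in^2
Rod-side annular area A_ann = π/4 × (11.8² − 8.11²) = 57.70 in^2
Piston speed v = Q_in/A_cap; rod-end outflow Q_out = v × A_ann = Q_in × A_ann/A_cap.

Q_out ≈ 279 gal/min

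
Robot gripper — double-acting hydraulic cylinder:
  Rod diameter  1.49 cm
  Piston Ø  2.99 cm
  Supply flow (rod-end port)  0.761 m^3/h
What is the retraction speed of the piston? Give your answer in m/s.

Rod-side annular area A_ann = π/4 × (2.99² − 1.49²) = 5.278 cm^2
Flow into the rod-end port fills the annular volume.
v = Q / A

v ≈ 0.401 m/s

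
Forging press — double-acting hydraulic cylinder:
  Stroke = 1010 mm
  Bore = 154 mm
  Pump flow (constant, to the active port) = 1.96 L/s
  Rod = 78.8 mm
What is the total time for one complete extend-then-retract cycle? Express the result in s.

t ≈ 16.7 s

Cap-side area A_cap = π/4 × (154 mm)² = 18630 mm^2
Rod-side annular area A_ann = π/4 × (154² − 78.8²) = 13750 mm^2
t_ext = A_cap·L/Q = 9.598 s
t_ret = A_ann·L/Q = 7.085 s
t_cycle = t_ext + t_ret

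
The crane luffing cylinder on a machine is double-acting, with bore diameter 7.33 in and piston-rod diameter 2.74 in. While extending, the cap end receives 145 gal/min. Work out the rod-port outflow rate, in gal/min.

Cap-side area A_cap = π/4 × (7.33 in)² = 42.20 in^2
Rod-side annular area A_ann = π/4 × (7.33² − 2.74²) = 36.30 in^2
Piston speed v = Q_in/A_cap; rod-end outflow Q_out = v × A_ann = Q_in × A_ann/A_cap.

Q_out ≈ 125 gal/min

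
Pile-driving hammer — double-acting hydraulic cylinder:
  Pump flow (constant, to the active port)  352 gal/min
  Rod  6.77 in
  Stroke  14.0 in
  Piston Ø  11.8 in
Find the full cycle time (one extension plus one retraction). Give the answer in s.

Cap-side area A_cap = π/4 × (11.8 in)² = 109.4 in^2
Rod-side annular area A_ann = π/4 × (11.8² − 6.77²) = 73.36 in^2
t_ext = A_cap·L/Q = 1.130 s
t_ret = A_ann·L/Q = 0.7579 s
t_cycle = t_ext + t_ret

t ≈ 1.89 s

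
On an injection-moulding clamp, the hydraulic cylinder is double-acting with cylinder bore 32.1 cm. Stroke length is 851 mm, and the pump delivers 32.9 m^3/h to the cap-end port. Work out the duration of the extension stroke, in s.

t ≈ 7.54 s

Cap-side area A_cap = π/4 × (32.1 cm)² = 809.3 cm^2
Swept volume V = A × L; t = V / Q = A·L / Q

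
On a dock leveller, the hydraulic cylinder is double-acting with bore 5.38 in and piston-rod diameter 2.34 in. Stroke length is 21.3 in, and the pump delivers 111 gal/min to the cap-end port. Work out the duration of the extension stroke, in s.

t ≈ 1.13 s

Cap-side area A_cap = π/4 × (5.38 in)² = 22.73 in^2
Swept volume V = A × L; t = V / Q = A·L / Q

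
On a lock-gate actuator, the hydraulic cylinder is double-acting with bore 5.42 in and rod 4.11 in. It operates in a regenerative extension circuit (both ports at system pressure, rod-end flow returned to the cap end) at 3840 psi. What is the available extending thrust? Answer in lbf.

With equal pressure on both faces, forces on the annular region cancel; the net push is pressure × rod cross-section.
Rod cross-section A_rod = π/4 × (4.11 in)² = 13.27 in^2
F = P × A_rod

F ≈ 50900 lbf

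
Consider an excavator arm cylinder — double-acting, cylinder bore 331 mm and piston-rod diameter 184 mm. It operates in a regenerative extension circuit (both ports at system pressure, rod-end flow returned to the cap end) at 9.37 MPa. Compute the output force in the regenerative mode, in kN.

F ≈ 249 kN

With equal pressure on both faces, forces on the annular region cancel; the net push is pressure × rod cross-section.
Rod cross-section A_rod = π/4 × (184 mm)² = 26590 mm^2
F = P × A_rod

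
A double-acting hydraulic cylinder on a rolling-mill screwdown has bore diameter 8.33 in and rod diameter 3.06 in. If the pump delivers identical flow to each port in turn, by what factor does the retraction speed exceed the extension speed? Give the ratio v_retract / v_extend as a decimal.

Cap-side area A_cap = π/4 × (8.33 in)² = 54.50 in^2
Rod-side annular area A_ann = π/4 × (8.33² − 3.06²) = 47.14 in^2
For equal Q, v ∝ 1/A, so v_ret/v_ext = A_cap/A_ann.

v_ret/v_ext ≈ 1.16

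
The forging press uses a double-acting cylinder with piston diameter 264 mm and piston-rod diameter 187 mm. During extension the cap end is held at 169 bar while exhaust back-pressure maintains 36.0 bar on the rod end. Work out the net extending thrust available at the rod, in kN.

F ≈ 827 kN

Cap-side area A_cap = π/4 × (264 mm)² = 54740 mm^2
Rod-side annular area A_ann = π/4 × (264² − 187²) = 27270 mm^2
Net thrust = P_cap·A_cap − P_rod·A_ann = 925.1 kN − 98.19 kN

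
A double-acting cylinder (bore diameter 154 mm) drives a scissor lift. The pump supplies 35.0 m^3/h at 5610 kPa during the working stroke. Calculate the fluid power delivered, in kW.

Hydraulic power = P × Q

W ≈ 54.5 kW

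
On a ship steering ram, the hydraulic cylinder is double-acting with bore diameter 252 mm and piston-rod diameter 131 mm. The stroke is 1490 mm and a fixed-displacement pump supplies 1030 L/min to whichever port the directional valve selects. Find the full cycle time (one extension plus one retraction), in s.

Cap-side area A_cap = π/4 × (252 mm)² = 49880 mm^2
Rod-side annular area A_ann = π/4 × (252² − 131²) = 36400 mm^2
t_ext = A_cap·L/Q = 4.329 s
t_ret = A_ann·L/Q = 3.159 s
t_cycle = t_ext + t_ret

t ≈ 7.49 s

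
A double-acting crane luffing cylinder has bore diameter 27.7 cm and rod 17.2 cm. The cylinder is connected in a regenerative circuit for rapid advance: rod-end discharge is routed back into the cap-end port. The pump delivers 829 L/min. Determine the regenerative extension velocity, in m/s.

v ≈ 0.595 m/s

In regeneration the rod-end outflow joins the pump flow into the cap end, so the net volume the pump must supply per unit advance equals the rod cross-section area.
Rod cross-section A_rod = π/4 × (17.2 cm)² = 232.4 cm^2
v = Q_pump / A_rod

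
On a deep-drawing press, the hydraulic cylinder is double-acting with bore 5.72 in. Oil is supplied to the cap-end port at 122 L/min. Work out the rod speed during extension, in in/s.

v ≈ 4.83 in/s

Cap-side area A_cap = π/4 × (5.72 in)² = 25.70 in^2
v = Q / A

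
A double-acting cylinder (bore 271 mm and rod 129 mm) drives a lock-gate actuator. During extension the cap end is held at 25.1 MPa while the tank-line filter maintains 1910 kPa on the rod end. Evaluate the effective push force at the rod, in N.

F ≈ 1.36e6 N

Cap-side area A_cap = π/4 × (271 mm)² = 57680 mm^2
Rod-side annular area A_ann = π/4 × (271² − 129²) = 44610 mm^2
Net thrust = P_cap·A_cap − P_rod·A_ann = 1.448e6 N − 85210 N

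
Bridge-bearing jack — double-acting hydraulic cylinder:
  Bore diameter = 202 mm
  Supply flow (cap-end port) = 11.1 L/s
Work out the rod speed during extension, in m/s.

v ≈ 0.346 m/s

Cap-side area A_cap = π/4 × (202 mm)² = 32050 mm^2
v = Q / A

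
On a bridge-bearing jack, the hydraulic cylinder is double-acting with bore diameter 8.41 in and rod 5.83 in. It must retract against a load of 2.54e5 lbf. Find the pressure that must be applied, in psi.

P ≈ 8800 psi

Rod-side annular area A_ann = π/4 × (8.41² − 5.83²) = 28.85 in^2
Retraction: pressure acts on the annular area.
P = F / A = 2.54e5 lbf / A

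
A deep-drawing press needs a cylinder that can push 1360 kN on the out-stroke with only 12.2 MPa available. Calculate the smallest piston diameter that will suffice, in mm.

Extension force acts on the full piston face: F = P × (π/4)D².
D = √(4F / (πP)) = √(4 × 1360 kN / (π × 12.2 MPa))

D ≈ 377 mm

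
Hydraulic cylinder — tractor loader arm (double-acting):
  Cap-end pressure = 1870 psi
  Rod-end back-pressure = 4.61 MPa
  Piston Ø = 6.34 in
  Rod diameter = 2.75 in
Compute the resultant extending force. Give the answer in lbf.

Cap-side area A_cap = π/4 × (6.34 in)² = 31.57 in^2
Rod-side annular area A_ann = π/4 × (6.34² − 2.75²) = 25.63 in^2
Net thrust = P_cap·A_cap − P_rod·A_ann = 59040 lbf − 17140 lbf

F ≈ 41900 lbf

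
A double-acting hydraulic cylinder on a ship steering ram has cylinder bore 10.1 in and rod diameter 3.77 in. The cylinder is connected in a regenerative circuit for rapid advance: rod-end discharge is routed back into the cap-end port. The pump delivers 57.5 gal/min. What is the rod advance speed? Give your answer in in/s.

v ≈ 19.8 in/s

In regeneration the rod-end outflow joins the pump flow into the cap end, so the net volume the pump must supply per unit advance equals the rod cross-section area.
Rod cross-section A_rod = π/4 × (3.77 in)² = 11.16 in^2
v = Q_pump / A_rod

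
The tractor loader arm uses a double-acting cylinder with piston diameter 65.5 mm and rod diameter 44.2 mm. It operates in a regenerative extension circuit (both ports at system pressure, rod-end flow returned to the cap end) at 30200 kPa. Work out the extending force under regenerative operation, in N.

With equal pressure on both faces, forces on the annular region cancel; the net push is pressure × rod cross-section.
Rod cross-section A_rod = π/4 × (44.2 mm)² = 1534 mm^2
F = P × A_rod

F ≈ 46300 N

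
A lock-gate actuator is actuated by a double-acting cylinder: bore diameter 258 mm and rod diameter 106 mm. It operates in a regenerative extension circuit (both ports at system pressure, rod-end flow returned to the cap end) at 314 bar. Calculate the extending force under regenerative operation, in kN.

F ≈ 277 kN

With equal pressure on both faces, forces on the annular region cancel; the net push is pressure × rod cross-section.
Rod cross-section A_rod = π/4 × (106 mm)² = 8825 mm^2
F = P × A_rod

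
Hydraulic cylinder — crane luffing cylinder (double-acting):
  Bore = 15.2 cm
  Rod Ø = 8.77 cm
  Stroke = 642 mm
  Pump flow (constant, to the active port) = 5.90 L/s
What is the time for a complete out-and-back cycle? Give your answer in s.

Cap-side area A_cap = π/4 × (15.2 cm)² = 181.5 cm^2
Rod-side annular area A_ann = π/4 × (15.2² − 8.77²) = 121.1 cm^2
t_ext = A_cap·L/Q = 1.975 s
t_ret = A_ann·L/Q = 1.317 s
t_cycle = t_ext + t_ret

t ≈ 3.29 s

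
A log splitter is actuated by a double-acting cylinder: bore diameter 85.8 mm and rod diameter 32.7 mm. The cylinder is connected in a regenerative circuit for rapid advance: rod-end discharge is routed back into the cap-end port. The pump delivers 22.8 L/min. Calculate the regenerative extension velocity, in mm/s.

v ≈ 452 mm/s

In regeneration the rod-end outflow joins the pump flow into the cap end, so the net volume the pump must supply per unit advance equals the rod cross-section area.
Rod cross-section A_rod = π/4 × (32.7 mm)² = 839.8 mm^2
v = Q_pump / A_rod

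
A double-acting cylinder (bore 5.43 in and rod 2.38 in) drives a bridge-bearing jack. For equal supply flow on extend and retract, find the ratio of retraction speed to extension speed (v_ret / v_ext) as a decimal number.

Cap-side area A_cap = π/4 × (5.43 in)² = 23.16 in^2
Rod-side annular area A_ann = π/4 × (5.43² − 2.38²) = 18.71 in^2
For equal Q, v ∝ 1/A, so v_ret/v_ext = A_cap/A_ann.

v_ret/v_ext ≈ 1.24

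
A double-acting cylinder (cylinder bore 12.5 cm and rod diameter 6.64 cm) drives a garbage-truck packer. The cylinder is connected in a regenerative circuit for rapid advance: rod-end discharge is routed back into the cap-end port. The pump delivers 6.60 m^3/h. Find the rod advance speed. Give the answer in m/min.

v ≈ 31.8 m/min

In regeneration the rod-end outflow joins the pump flow into the cap end, so the net volume the pump must supply per unit advance equals the rod cross-section area.
Rod cross-section A_rod = π/4 × (6.64 cm)² = 34.63 cm^2
v = Q_pump / A_rod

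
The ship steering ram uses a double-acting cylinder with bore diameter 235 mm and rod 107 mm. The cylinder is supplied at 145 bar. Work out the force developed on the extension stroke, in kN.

F ≈ 629 kN

Cap-side area A_cap = π/4 × (235 mm)² = 43370 mm^2
F = P × A_cap = 145 bar × A_cap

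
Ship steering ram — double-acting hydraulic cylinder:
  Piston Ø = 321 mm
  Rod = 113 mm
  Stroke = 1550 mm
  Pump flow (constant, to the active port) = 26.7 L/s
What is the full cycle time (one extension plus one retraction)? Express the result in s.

t ≈ 8.81 s

Cap-side area A_cap = π/4 × (321 mm)² = 80930 mm^2
Rod-side annular area A_ann = π/4 × (321² − 113²) = 70900 mm^2
t_ext = A_cap·L/Q = 4.698 s
t_ret = A_ann·L/Q = 4.116 s
t_cycle = t_ext + t_ret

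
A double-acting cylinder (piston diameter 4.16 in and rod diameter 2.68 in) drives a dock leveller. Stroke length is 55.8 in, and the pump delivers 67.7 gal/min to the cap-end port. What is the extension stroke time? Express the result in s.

Cap-side area A_cap = π/4 × (4.16 in)² = 13.59 in^2
Swept volume V = A × L; t = V / Q = A·L / Q

t ≈ 2.91 s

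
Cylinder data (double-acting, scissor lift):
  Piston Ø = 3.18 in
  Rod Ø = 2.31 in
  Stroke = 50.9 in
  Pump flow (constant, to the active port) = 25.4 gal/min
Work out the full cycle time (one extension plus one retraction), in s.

t ≈ 6.09 s

Cap-side area A_cap = π/4 × (3.18 in)² = 7.942 in^2
Rod-side annular area A_ann = π/4 × (3.18² − 2.31²) = 3.751 in^2
t_ext = A_cap·L/Q = 4.134 s
t_ret = A_ann·L/Q = 1.953 s
t_cycle = t_ext + t_ret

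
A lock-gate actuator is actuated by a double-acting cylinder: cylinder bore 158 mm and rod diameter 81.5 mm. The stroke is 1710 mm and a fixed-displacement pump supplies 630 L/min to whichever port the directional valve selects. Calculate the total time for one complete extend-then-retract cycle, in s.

Cap-side area A_cap = π/4 × (158 mm)² = 19610 mm^2
Rod-side annular area A_ann = π/4 × (158² − 81.5²) = 14390 mm^2
t_ext = A_cap·L/Q = 3.193 s
t_ret = A_ann·L/Q = 2.343 s
t_cycle = t_ext + t_ret

t ≈ 5.54 s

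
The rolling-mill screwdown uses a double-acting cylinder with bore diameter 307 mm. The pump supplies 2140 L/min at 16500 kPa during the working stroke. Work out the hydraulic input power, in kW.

Hydraulic power = P × Q

W ≈ 588 kW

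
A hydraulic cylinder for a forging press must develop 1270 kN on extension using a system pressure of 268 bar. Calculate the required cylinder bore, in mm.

D ≈ 246 mm

Extension force acts on the full piston face: F = P × (π/4)D².
D = √(4F / (πP)) = √(4 × 1270 kN / (π × 268 bar))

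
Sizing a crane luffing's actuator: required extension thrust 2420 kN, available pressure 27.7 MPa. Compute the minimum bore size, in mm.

Extension force acts on the full piston face: F = P × (π/4)D².
D = √(4F / (πP)) = √(4 × 2420 kN / (π × 27.7 MPa))

D ≈ 334 mm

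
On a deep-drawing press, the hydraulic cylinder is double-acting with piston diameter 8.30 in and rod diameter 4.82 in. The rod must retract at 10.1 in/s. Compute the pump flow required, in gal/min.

Rod-side annular area A_ann = π/4 × (8.30² − 4.82²) = 35.86 in^2
Q = A × v

Q ≈ 94.1 gal/min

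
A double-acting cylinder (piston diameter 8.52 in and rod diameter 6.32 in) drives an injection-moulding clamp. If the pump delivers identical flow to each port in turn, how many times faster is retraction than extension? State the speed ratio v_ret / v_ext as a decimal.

Cap-side area A_cap = π/4 × (8.52 in)² = 57.01 in^2
Rod-side annular area A_ann = π/4 × (8.52² − 6.32²) = 25.64 in^2
For equal Q, v ∝ 1/A, so v_ret/v_ext = A_cap/A_ann.

v_ret/v_ext ≈ 2.22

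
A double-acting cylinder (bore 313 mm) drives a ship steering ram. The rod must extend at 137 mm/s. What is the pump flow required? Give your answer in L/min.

Cap-side area A_cap = π/4 × (313 mm)² = 76940 mm^2
Q = A × v

Q ≈ 632 L/min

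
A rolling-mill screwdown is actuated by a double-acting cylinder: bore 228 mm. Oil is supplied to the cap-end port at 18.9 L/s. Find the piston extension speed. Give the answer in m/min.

v ≈ 27.8 m/min

Cap-side area A_cap = π/4 × (228 mm)² = 40830 mm^2
v = Q / A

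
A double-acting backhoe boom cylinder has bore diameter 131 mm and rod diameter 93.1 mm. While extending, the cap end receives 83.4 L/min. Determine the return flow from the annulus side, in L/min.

Cap-side area A_cap = π/4 × (131 mm)² = 13480 mm^2
Rod-side annular area A_ann = π/4 × (131² − 93.1²) = 6671 mm^2
Piston speed v = Q_in/A_cap; rod-end outflow Q_out = v × A_ann = Q_in × A_ann/A_cap.

Q_out ≈ 41.3 L/min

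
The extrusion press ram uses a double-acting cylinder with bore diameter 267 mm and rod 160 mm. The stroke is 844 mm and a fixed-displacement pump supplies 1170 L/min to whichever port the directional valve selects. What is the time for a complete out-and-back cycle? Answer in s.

t ≈ 3.98 s

Cap-side area A_cap = π/4 × (267 mm)² = 55990 mm^2
Rod-side annular area A_ann = π/4 × (267² − 160²) = 35880 mm^2
t_ext = A_cap·L/Q = 2.423 s
t_ret = A_ann·L/Q = 1.553 s
t_cycle = t_ext + t_ret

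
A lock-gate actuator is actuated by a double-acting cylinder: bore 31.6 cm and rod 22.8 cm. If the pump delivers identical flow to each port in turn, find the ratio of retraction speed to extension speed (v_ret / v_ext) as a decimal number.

v_ret/v_ext ≈ 2.09

Cap-side area A_cap = π/4 × (31.6 cm)² = 784.3 cm^2
Rod-side annular area A_ann = π/4 × (31.6² − 22.8²) = 376.0 cm^2
For equal Q, v ∝ 1/A, so v_ret/v_ext = A_cap/A_ann.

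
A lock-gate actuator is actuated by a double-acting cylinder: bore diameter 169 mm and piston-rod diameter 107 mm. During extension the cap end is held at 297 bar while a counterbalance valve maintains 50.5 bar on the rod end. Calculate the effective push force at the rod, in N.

Cap-side area A_cap = π/4 × (169 mm)² = 22430 mm^2
Rod-side annular area A_ann = π/4 × (169² − 107²) = 13440 mm^2
Net thrust = P_cap·A_cap − P_rod·A_ann = 6.662e5 N − 67870 N

F ≈ 5.98e5 N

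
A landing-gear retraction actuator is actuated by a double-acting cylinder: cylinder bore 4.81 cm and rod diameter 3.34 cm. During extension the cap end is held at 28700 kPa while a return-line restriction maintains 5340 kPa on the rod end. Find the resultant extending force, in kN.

F ≈ 47.1 kN

Cap-side area A_cap = π/4 × (4.81 cm)² = 18.17 cm^2
Rod-side annular area A_ann = π/4 × (4.81² − 3.34²) = 9.409 cm^2
Net thrust = P_cap·A_cap − P_rod·A_ann = 52.15 kN − 5.025 kN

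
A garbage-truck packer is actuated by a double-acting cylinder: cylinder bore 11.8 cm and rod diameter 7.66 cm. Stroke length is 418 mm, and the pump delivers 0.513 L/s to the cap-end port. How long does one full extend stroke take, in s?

Cap-side area A_cap = π/4 × (11.8 cm)² = 109.4 cm^2
Swept volume V = A × L; t = V / Q = A·L / Q

t ≈ 8.91 s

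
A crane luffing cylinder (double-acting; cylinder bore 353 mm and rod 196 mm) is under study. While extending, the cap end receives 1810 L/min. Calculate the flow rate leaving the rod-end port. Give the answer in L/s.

Cap-side area A_cap = π/4 × (353 mm)² = 97870 mm^2
Rod-side annular area A_ann = π/4 × (353² − 196²) = 67700 mm^2
Piston speed v = Q_in/A_cap; rod-end outflow Q_out = v × A_ann = Q_in × A_ann/A_cap.

Q_out ≈ 20.9 L/s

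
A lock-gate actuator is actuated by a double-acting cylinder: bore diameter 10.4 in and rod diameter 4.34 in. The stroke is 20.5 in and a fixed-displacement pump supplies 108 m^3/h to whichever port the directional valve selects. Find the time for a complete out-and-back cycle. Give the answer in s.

Cap-side area A_cap = π/4 × (10.4 in)² = 84.95 in^2
Rod-side annular area A_ann = π/4 × (10.4² − 4.34²) = 70.16 in^2
t_ext = A_cap·L/Q = 0.9512 s
t_ret = A_ann·L/Q = 0.7856 s
t_cycle = t_ext + t_ret

t ≈ 1.74 s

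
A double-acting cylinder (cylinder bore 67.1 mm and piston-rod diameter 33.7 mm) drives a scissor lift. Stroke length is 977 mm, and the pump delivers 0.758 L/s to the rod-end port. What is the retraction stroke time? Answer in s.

t ≈ 3.41 s

Rod-side annular area A_ann = π/4 × (67.1² − 33.7²) = 2644 mm^2
Swept volume V = A × L; t = V / Q = A·L / Q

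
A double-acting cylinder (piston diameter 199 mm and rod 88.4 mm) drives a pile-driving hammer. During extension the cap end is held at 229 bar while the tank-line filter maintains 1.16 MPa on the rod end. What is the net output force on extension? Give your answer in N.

Cap-side area A_cap = π/4 × (199 mm)² = 31100 mm^2
Rod-side annular area A_ann = π/4 × (199² − 88.4²) = 24970 mm^2
Net thrust = P_cap·A_cap − P_rod·A_ann = 7.122e5 N − 28960 N

F ≈ 6.83e5 N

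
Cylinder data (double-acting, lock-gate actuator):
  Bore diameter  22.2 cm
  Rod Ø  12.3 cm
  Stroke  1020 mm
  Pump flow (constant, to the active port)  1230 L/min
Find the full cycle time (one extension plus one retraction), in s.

Cap-side area A_cap = π/4 × (22.2 cm)² = 387.1 cm^2
Rod-side annular area A_ann = π/4 × (22.2² − 12.3²) = 268.3 cm^2
t_ext = A_cap·L/Q = 1.926 s
t_ret = A_ann·L/Q = 1.335 s
t_cycle = t_ext + t_ret

t ≈ 3.26 s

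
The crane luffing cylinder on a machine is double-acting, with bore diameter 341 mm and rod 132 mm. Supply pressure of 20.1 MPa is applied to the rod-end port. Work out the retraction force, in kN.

F ≈ 1560 kN

Rod-side annular area A_ann = π/4 × (341² − 132²) = 77640 mm^2
On retraction the pressure acts on the annular area (bore minus rod).
F = P × A_ann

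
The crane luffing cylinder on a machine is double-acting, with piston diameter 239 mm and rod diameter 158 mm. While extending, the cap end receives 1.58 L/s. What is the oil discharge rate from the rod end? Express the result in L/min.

Q_out ≈ 53.4 L/min

Cap-side area A_cap = π/4 × (239 mm)² = 44860 mm^2
Rod-side annular area A_ann = π/4 × (239² − 158²) = 25260 mm^2
Piston speed v = Q_in/A_cap; rod-end outflow Q_out = v × A_ann = Q_in × A_ann/A_cap.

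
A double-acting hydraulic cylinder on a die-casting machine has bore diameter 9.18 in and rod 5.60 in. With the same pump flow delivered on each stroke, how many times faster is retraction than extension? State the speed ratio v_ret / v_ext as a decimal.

v_ret/v_ext ≈ 1.59

Cap-side area A_cap = π/4 × (9.18 in)² = 66.19 in^2
Rod-side annular area A_ann = π/4 × (9.18² − 5.60²) = 41.56 in^2
For equal Q, v ∝ 1/A, so v_ret/v_ext = A_cap/A_ann.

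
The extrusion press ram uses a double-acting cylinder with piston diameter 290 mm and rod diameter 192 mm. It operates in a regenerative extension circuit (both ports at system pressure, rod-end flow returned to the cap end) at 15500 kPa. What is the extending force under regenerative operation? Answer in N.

F ≈ 4.49e5 N

With equal pressure on both faces, forces on the annular region cancel; the net push is pressure × rod cross-section.
Rod cross-section A_rod = π/4 × (192 mm)² = 28950 mm^2
F = P × A_rod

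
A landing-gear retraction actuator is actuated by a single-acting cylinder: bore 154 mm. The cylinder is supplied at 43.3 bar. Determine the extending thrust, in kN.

Cap-side area A_cap = π/4 × (154 mm)² = 18630 mm^2
F = P × A_cap = 43.3 bar × A_cap

F ≈ 80.7 kN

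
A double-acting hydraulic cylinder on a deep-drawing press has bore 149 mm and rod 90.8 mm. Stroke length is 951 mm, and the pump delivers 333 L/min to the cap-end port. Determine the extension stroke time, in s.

t ≈ 2.99 s

Cap-side area A_cap = π/4 × (149 mm)² = 17440 mm^2
Swept volume V = A × L; t = V / Q = A·L / Q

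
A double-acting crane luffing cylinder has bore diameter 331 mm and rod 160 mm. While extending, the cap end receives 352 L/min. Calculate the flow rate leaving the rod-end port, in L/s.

Cap-side area A_cap = π/4 × (331 mm)² = 86050 mm^2
Rod-side annular area A_ann = π/4 × (331² − 160²) = 65940 mm^2
Piston speed v = Q_in/A_cap; rod-end outflow Q_out = v × A_ann = Q_in × A_ann/A_cap.

Q_out ≈ 4.50 L/s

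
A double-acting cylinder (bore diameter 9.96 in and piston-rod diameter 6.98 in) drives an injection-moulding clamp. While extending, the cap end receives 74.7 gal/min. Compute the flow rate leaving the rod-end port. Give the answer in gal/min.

Cap-side area A_cap = π/4 × (9.96 in)² = 77.91 in^2
Rod-side annular area A_ann = π/4 × (9.96² − 6.98²) = 39.65 in^2
Piston speed v = Q_in/A_cap; rod-end outflow Q_out = v × A_ann = Q_in × A_ann/A_cap.

Q_out ≈ 38.0 gal/min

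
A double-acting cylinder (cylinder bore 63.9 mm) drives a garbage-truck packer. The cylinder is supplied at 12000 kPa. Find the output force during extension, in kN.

F ≈ 38.5 kN

Cap-side area A_cap = π/4 × (63.9 mm)² = 3207 mm^2
F = P × A_cap = 12000 kPa × A_cap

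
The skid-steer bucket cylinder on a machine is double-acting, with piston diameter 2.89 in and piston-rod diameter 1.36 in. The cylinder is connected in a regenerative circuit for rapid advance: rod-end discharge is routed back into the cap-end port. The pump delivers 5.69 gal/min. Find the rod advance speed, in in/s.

In regeneration the rod-end outflow joins the pump flow into the cap end, so the net volume the pump must supply per unit advance equals the rod cross-section area.
Rod cross-section A_rod = π/4 × (1.36 in)² = 1.453 in^2
v = Q_pump / A_rod

v ≈ 15.1 in/s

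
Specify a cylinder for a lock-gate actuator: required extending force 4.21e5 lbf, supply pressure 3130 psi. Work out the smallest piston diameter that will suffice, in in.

Extension force acts on the full piston face: F = P × (π/4)D².
D = √(4F / (πP)) = √(4 × 4.21e5 lbf / (π × 3130 psi))

D ≈ 13.1 in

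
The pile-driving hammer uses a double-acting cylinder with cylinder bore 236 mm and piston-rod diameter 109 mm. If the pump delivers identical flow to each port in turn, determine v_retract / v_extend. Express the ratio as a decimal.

v_ret/v_ext ≈ 1.27

Cap-side area A_cap = π/4 × (236 mm)² = 43740 mm^2
Rod-side annular area A_ann = π/4 × (236² − 109²) = 34410 mm^2
For equal Q, v ∝ 1/A, so v_ret/v_ext = A_cap/A_ann.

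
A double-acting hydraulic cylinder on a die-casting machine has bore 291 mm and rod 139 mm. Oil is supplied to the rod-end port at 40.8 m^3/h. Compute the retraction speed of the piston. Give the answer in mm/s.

Rod-side annular area A_ann = π/4 × (291² − 139²) = 51330 mm^2
Flow into the rod-end port fills the annular volume.
v = Q / A

v ≈ 221 mm/s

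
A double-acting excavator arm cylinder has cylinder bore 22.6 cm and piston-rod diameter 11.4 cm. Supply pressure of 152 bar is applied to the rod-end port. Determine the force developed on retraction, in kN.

F ≈ 455 kN

Rod-side annular area A_ann = π/4 × (22.6² − 11.4²) = 299.1 cm^2
On retraction the pressure acts on the annular area (bore minus rod).
F = P × A_ann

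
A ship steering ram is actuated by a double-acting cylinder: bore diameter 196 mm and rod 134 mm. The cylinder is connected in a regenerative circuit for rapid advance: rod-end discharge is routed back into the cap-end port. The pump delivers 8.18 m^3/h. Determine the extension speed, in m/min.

v ≈ 9.67 m/min

In regeneration the rod-end outflow joins the pump flow into the cap end, so the net volume the pump must supply per unit advance equals the rod cross-section area.
Rod cross-section A_rod = π/4 × (134 mm)² = 14100 mm^2
v = Q_pump / A_rod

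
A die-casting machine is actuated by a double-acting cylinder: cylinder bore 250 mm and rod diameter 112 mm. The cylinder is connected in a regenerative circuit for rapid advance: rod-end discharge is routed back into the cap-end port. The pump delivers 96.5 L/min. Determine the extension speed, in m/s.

v ≈ 0.163 m/s

In regeneration the rod-end outflow joins the pump flow into the cap end, so the net volume the pump must supply per unit advance equals the rod cross-section area.
Rod cross-section A_rod = π/4 × (112 mm)² = 9852 mm^2
v = Q_pump / A_rod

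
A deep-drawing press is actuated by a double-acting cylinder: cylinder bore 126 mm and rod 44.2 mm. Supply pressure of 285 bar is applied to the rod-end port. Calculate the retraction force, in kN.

Rod-side annular area A_ann = π/4 × (126² − 44.2²) = 10930 mm^2
On retraction the pressure acts on the annular area (bore minus rod).
F = P × A_ann

F ≈ 312 kN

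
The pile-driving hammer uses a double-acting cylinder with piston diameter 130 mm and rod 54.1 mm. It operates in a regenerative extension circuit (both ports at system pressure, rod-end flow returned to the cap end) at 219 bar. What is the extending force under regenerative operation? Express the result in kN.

With equal pressure on both faces, forces on the annular region cancel; the net push is pressure × rod cross-section.
Rod cross-section A_rod = π/4 × (54.1 mm)² = 2299 mm^2
F = P × A_rod

F ≈ 50.3 kN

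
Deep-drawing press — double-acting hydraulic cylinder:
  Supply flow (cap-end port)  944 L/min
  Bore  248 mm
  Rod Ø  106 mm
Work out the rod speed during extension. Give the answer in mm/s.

Cap-side area A_cap = π/4 × (248 mm)² = 48310 mm^2
v = Q / A

v ≈ 326 mm/s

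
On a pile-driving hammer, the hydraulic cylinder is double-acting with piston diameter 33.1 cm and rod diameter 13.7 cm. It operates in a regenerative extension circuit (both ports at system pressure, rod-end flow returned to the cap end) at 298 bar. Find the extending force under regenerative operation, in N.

F ≈ 4.39e5 N

With equal pressure on both faces, forces on the annular region cancel; the net push is pressure × rod cross-section.
Rod cross-section A_rod = π/4 × (13.7 cm)² = 147.4 cm^2
F = P × A_rod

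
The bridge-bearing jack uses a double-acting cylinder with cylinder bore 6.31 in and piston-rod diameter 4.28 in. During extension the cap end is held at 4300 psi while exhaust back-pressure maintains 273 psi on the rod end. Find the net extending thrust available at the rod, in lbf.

Cap-side area A_cap = π/4 × (6.31 in)² = 31.27 in^2
Rod-side annular area A_ann = π/4 × (6.31² − 4.28²) = 16.88 in^2
Net thrust = P_cap·A_cap − P_rod·A_ann = 1.345e5 lbf − 4609 lbf

F ≈ 1.30e5 lbf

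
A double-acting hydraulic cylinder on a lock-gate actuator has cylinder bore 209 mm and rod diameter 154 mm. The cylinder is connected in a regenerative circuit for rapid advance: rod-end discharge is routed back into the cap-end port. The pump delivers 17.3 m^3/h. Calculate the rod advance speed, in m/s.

v ≈ 0.258 m/s

In regeneration the rod-end outflow joins the pump flow into the cap end, so the net volume the pump must supply per unit advance equals the rod cross-section area.
Rod cross-section A_rod = π/4 × (154 mm)² = 18630 mm^2
v = Q_pump / A_rod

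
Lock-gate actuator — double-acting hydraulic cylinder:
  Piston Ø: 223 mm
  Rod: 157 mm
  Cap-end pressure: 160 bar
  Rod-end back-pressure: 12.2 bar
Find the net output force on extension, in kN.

Cap-side area A_cap = π/4 × (223 mm)² = 39060 mm^2
Rod-side annular area A_ann = π/4 × (223² − 157²) = 19700 mm^2
Net thrust = P_cap·A_cap − P_rod·A_ann = 624.9 kN − 24.03 kN

F ≈ 601 kN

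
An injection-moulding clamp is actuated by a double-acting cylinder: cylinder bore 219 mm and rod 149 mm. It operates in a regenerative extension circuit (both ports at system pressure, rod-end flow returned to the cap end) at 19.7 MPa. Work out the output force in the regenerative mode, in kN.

F ≈ 344 kN

With equal pressure on both faces, forces on the annular region cancel; the net push is pressure × rod cross-section.
Rod cross-section A_rod = π/4 × (149 mm)² = 17440 mm^2
F = P × A_rod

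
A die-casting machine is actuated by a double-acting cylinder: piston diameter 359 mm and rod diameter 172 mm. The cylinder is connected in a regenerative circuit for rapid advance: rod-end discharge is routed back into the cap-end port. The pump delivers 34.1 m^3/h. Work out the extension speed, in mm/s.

In regeneration the rod-end outflow joins the pump flow into the cap end, so the net volume the pump must supply per unit advance equals the rod cross-section area.
Rod cross-section A_rod = π/4 × (172 mm)² = 23240 mm^2
v = Q_pump / A_rod

v ≈ 408 mm/s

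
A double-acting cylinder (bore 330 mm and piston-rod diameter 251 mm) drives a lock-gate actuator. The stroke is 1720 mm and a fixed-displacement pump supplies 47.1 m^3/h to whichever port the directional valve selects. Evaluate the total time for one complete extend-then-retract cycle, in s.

t ≈ 16.0 s

Cap-side area A_cap = π/4 × (330 mm)² = 85530 mm^2
Rod-side annular area A_ann = π/4 × (330² − 251²) = 36050 mm^2
t_ext = A_cap·L/Q = 11.24 s
t_ret = A_ann·L/Q = 4.739 s
t_cycle = t_ext + t_ret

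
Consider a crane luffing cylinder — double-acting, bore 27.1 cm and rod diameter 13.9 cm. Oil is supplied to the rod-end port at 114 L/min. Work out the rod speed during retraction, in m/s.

v ≈ 0.0447 m/s

Rod-side annular area A_ann = π/4 × (27.1² − 13.9²) = 425.1 cm^2
Flow into the rod-end port fills the annular volume.
v = Q / A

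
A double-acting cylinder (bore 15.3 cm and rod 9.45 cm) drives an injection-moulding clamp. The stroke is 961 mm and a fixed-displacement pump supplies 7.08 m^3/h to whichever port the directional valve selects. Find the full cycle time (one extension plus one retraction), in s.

t ≈ 14.5 s

Cap-side area A_cap = π/4 × (15.3 cm)² = 183.9 cm^2
Rod-side annular area A_ann = π/4 × (15.3² − 9.45²) = 113.7 cm^2
t_ext = A_cap·L/Q = 8.984 s
t_ret = A_ann·L/Q = 5.557 s
t_cycle = t_ext + t_ret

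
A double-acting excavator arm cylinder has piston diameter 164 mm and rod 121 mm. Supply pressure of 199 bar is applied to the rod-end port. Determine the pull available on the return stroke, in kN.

F ≈ 192 kN

Rod-side annular area A_ann = π/4 × (164² − 121²) = 9625 mm^2
On retraction the pressure acts on the annular area (bore minus rod).
F = P × A_ann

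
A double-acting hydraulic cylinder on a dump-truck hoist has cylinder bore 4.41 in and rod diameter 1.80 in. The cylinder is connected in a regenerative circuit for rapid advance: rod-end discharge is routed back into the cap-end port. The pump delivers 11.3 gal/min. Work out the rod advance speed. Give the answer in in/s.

In regeneration the rod-end outflow joins the pump flow into the cap end, so the net volume the pump must supply per unit advance equals the rod cross-section area.
Rod cross-section A_rod = π/4 × (1.80 in)² = 2.545 in^2
v = Q_pump / A_rod

v ≈ 17.1 in/s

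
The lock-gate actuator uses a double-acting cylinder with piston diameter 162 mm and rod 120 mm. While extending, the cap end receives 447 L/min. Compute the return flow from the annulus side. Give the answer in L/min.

Q_out ≈ 202 L/min

Cap-side area A_cap = π/4 × (162 mm)² = 20610 mm^2
Rod-side annular area A_ann = π/4 × (162² − 120²) = 9302 mm^2
Piston speed v = Q_in/A_cap; rod-end outflow Q_out = v × A_ann = Q_in × A_ann/A_cap.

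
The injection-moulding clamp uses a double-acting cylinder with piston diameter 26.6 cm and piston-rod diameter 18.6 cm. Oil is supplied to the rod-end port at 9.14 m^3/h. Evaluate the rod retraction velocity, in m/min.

Rod-side annular area A_ann = π/4 × (26.6² − 18.6²) = 284.0 cm^2
Flow into the rod-end port fills the annular volume.
v = Q / A

v ≈ 5.36 m/min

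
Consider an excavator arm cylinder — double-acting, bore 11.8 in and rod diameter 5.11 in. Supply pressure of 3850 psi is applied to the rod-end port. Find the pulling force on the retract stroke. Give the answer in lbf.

Rod-side annular area A_ann = π/4 × (11.8² − 5.11²) = 88.85 in^2
On retraction the pressure acts on the annular area (bore minus rod).
F = P × A_ann

F ≈ 3.42e5 lbf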